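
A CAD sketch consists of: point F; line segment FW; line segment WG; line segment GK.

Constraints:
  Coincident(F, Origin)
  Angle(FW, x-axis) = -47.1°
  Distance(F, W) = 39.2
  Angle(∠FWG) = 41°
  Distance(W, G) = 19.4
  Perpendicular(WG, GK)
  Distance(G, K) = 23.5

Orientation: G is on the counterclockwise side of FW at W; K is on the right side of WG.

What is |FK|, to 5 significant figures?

50.260

F is at the origin; FW runs at -47.1° with length 39.2, so W = 39.2·(cos -47.1°, sin -47.1°) = (26.684, -28.716). ∠FWG = 41.0°, so WG runs at -47.1° + (180° − 41.0°) = 91.900° from the x-axis; with |WG| = 19.4, G = W + 19.4·(cos 91.900°, sin 91.900°) = (26.041, -9.3263). WG is perpendicular to GK; with |GK| = 23.5 on the right of WG, K = G + 23.5·(0.99945, 0.033155) = (49.528, -8.5472). Then |FK| = |K − F| = 50.260.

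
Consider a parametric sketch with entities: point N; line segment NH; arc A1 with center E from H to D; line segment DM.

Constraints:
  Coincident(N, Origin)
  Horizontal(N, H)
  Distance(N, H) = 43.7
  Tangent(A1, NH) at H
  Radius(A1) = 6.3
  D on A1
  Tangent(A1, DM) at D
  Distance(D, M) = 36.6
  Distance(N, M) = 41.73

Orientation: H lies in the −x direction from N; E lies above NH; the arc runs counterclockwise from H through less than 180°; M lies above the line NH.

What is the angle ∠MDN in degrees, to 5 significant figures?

67.719°

Checks: |NH| = 43.70 ✓; |ED| = 6.300 ✓; ∠(ED, DM) = 90.00° ✓; |DM| = 36.60 ✓; |NM| = 41.73 ✓.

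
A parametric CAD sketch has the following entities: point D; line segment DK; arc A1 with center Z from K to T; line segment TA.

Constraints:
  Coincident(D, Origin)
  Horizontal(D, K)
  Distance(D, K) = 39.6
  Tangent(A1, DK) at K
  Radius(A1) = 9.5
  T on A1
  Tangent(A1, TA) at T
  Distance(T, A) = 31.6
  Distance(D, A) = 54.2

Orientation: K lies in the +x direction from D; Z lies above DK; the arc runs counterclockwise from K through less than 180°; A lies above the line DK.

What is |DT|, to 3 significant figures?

50.0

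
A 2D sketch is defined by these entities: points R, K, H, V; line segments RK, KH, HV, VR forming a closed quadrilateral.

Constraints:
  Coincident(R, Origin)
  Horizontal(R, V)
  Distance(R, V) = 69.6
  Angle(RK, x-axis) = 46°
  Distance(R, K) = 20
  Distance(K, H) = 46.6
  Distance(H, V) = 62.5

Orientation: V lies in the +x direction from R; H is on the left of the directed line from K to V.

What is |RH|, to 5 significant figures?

66.271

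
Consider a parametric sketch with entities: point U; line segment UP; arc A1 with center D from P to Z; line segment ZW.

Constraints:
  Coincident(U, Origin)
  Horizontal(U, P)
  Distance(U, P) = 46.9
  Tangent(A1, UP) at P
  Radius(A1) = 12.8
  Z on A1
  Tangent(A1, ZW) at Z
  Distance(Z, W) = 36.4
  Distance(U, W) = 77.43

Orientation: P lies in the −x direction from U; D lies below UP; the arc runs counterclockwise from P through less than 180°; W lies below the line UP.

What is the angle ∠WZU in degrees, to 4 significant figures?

102.3°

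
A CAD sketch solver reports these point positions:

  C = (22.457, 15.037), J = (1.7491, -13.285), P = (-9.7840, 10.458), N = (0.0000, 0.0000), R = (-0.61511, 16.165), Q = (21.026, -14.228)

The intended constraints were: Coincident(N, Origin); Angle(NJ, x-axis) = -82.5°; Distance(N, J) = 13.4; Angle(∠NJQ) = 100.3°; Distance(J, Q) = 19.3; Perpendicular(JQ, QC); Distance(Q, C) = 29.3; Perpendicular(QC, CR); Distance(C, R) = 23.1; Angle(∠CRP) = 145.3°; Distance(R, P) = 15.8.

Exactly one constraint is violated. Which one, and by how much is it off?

Distance(R, P) = 15.8 — off by 5.00.

N = (0.00, 0.00) ✓; NJ at -82.50° ✓; |NJ| = 13.40 ✓; ∠NJQ = 100.3° ✓; |JQ| = 19.30 ✓; ∠(JQ, QC) = 90.00° ✓; |QC| = 29.30 ✓; ∠(QC, CR) = 90.00° ✓; |CR| = 23.10 ✓; ∠CRP = 145.3° ✓; |RP| = 10.80 ✗.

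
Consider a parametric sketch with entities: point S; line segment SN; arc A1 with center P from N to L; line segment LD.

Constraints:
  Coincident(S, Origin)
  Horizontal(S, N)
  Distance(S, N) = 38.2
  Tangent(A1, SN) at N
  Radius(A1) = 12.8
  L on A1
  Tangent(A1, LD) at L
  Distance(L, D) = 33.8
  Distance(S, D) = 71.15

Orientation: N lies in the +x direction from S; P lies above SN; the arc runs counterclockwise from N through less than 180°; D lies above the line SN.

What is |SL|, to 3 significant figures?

52.1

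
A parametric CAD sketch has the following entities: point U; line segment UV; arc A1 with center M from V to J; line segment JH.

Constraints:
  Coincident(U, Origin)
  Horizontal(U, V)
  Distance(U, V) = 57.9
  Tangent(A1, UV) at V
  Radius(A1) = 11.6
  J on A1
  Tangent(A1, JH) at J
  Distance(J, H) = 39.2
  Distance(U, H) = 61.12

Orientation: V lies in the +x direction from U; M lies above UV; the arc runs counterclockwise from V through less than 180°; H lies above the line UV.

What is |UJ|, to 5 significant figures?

69.010

U is at the origin; U and V share the same y with |UV| = 57.9 and V on the +x side, so V = (57.900, 0.0000). A1 meets UV tangentially, so MV is at right angles to UV, so M = V + (0, 11.6) = (57.900, 11.600). Since MJ ⟂ JH (tangency), |MH| = √(11.6² + 39.2²) = 40.880 regardless of where J sits on A1. So H lies on both circle(U, 61.12) and circle(M, 40.880); the above-UV intersection is H = (38.416, 47.538). J is the foot of the tangent from H: J = (66.110, 19.795).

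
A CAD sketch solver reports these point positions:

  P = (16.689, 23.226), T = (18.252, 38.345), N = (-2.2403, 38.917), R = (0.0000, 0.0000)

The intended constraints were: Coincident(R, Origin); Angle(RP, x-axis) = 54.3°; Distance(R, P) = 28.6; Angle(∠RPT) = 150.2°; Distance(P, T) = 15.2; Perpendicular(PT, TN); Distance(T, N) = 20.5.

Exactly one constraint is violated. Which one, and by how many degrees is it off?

Perpendicular(PT, TN) — off by 4.30°.

R = (0.00, 0.00) ✓; RP at 54.30° ✓; |RP| = 28.60 ✓; ∠RPT = 150.2° ✓; |PT| = 15.20 ✓; ∠(PT, TN) = 94.30° ✗; |TN| = 20.50 ✓.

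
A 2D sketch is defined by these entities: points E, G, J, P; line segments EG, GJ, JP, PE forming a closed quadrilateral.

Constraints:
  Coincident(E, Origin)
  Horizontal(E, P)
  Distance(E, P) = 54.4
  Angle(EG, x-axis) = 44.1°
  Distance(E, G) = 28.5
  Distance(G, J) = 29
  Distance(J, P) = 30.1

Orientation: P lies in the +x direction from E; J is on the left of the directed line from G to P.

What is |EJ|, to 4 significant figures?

56.15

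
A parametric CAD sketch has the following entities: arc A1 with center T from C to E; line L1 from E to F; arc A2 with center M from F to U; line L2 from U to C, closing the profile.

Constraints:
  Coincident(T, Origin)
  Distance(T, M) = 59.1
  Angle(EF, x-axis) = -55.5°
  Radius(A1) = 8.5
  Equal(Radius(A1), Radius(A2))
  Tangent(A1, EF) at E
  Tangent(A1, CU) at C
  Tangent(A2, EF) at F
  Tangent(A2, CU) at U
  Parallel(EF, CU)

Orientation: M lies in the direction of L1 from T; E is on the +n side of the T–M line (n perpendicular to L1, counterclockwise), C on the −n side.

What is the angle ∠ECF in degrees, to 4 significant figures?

73.95°

The slot axis is L1's direction at -55.5°, so u = (cos -55.5°, sin -55.5°) = (0.5664, -0.8241) and n = (−sin -55.5°, cos -55.5°) = (0.8241, 0.5664). T is at the origin and M lies 59.1 along u from T, so M = 59.1·u = (33.47, -48.71). Tangency of A1 to both parallel lines with radius 8.5 puts E and C at T ± 8.5·n: E = (7.005, 4.814), C = (-7.005, -4.814). Equal radii place F and U the same way about M: F = M + 8.5·n = (40.48, -43.89), U = M − 8.5·n = (26.47, -53.52). Then cos ∠ECF = CE·CF / (|CE||CF|), giving 73.95°.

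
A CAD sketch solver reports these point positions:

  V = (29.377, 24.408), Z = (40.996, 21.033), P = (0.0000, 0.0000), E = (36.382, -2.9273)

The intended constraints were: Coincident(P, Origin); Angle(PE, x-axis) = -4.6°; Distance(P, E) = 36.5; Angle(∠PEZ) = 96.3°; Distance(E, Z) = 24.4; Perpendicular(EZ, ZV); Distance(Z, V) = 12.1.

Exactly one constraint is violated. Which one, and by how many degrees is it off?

Perpendicular(EZ, ZV) — off by 5.30°.

P = (0.00, 0.00) ✓; PE at -4.600° ✓; |PE| = 36.50 ✓; ∠PEZ = 96.30° ✓; |EZ| = 24.40 ✓; ∠(EZ, ZV) = 84.70° ✗; |ZV| = 12.10 ✓.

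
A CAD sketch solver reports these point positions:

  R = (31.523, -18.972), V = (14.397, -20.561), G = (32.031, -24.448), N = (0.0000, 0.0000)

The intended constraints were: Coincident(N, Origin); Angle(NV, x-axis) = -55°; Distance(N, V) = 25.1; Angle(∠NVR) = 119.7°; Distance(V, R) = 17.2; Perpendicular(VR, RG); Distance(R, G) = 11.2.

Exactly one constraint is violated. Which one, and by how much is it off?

Distance(R, G) = 11.2 — off by 5.70.

N = (0.00, 0.00) ✓; NV at -55.00° ✓; |NV| = 25.10 ✓; ∠NVR = 119.7° ✓; |VR| = 17.20 ✓; ∠(VR, RG) = 90.00° ✓; |RG| = 5.500 ✗.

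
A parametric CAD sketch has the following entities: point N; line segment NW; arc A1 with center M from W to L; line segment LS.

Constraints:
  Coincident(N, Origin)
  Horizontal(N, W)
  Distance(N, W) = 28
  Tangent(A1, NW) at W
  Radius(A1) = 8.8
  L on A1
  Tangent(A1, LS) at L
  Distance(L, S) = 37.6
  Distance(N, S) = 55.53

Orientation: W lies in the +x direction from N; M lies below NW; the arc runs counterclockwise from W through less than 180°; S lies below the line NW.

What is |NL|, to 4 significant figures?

22.38

Checks: |ML| = 8.800 ✓; ∠(ML, LS) = 90.00° ✓; |LS| = 37.60 ✓; |NS| = 55.53 ✓.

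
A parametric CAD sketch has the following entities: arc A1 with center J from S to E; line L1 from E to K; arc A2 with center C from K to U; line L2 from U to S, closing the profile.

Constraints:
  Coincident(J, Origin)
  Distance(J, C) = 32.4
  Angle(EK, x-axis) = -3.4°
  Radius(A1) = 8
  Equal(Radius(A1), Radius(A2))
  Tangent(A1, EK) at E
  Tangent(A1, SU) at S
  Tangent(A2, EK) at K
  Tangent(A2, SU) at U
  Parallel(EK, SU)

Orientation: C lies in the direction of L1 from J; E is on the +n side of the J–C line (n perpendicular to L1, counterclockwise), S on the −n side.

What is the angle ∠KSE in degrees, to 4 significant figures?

63.72°

The slot axis is L1's direction at -3.4°, so u = (cos -3.4°, sin -3.4°) = (0.9982, -0.05931) and n = (−sin -3.4°, cos -3.4°) = (0.05931, 0.9982). J is at the origin and C lies 32.4 along u from J, so C = 32.4·u = (32.34, -1.922). Tangency of A1 to both parallel lines with radius 8.0 puts E and S at J ± 8.0·n: E = (0.4745, 7.986), S = (-0.4745, -7.986). Equal radii place K and U the same way about C: K = C + 8.0·n = (32.82, 6.064), U = C − 8.0·n = (31.87, -9.907). Then cos ∠KSE = SK·SE / (|SK||SE|), giving 63.72°.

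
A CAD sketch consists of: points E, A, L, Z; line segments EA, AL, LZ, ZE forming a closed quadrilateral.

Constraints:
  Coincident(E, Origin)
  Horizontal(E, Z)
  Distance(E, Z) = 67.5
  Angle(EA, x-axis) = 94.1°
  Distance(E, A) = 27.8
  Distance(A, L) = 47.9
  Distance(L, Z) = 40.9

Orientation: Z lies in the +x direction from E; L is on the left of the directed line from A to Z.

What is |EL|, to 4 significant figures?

57.02

E is at the origin; E and Z share the same y with |EZ| = 67.5 and Z in +x, so Z = (67.5, 0). EA runs at 94.1° with |EA| = 27.8, so A = (-1.988, 27.73). L is determined by |AL| = 47.9 and |LZ| = 40.9 together: it lies at the intersection of circle(A, 47.9) and circle(Z, 40.9). With |AZ| = 74.82, the foot of the radical line on AZ is 41.56 from A and the perpendicular offset is √(47.9² − 41.56²) = 23.81. Taking the left-of-AZ solution: L = (45.44, 34.44).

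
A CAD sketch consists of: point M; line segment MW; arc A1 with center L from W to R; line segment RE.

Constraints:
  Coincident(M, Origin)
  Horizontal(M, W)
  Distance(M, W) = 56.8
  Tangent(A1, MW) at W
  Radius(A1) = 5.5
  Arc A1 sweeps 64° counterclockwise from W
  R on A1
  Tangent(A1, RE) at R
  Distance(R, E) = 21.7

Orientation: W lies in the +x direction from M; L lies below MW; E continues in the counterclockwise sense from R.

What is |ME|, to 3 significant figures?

48.0

On A1, W sits at bearing 90° from L; a 64° counterclockwise sweep puts R at bearing 154°, so R = L + 5.5·(cos 154°, sin 154°) = (51.9, -3.09). The tangent condition forces LR to be normal to RE, so RE runs along (−sin 154°, cos 154°); with |RE| = 21.7, E = (42.3, -22.6). Then |ME| = |E − M| = 48.0.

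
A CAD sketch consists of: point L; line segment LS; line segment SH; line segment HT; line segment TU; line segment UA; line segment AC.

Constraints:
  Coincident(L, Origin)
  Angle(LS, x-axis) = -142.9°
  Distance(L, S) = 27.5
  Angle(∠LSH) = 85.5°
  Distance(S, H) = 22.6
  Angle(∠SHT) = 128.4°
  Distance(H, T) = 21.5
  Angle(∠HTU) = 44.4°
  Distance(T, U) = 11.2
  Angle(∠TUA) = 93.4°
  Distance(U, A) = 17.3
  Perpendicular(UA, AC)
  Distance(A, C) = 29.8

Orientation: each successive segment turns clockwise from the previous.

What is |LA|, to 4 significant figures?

37.72

L is at the origin; LS runs at -142.9° with length 27.5, so S = (-21.93, -16.59). ∠LSH = 85.5° gives SH at 122.6° from the x-axis; with |SH| = 22.6, H = (-34.11, 2.451). ∠SHT = 128.4° gives HT at 71.00° from the x-axis; with |HT| = 21.5, T = (-27.11, 22.78). ∠HTU = 44.4° gives TU at -64.60° from the x-axis; with |TU| = 11.2, U = (-22.31, 12.66). ∠TUA = 93.4° gives UA at -151.2° from the x-axis; with |UA| = 17.3, A = (-37.47, 4.328). Then |LA| = |A − L| = 37.72.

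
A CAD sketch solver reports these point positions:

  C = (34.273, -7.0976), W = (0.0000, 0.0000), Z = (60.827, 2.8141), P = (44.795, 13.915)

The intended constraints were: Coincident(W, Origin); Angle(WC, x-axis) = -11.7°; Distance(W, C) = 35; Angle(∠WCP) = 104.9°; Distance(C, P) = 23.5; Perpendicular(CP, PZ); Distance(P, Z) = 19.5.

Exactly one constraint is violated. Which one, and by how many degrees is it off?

Perpendicular(CP, PZ) — off by 8.10°.

W = (0.00, 0.00) ✓; WC at -11.70° ✓; |WC| = 35.00 ✓; ∠WCP = 104.9° ✓; |CP| = 23.50 ✓; ∠(CP, PZ) = 98.10° ✗; |PZ| = 19.50 ✓.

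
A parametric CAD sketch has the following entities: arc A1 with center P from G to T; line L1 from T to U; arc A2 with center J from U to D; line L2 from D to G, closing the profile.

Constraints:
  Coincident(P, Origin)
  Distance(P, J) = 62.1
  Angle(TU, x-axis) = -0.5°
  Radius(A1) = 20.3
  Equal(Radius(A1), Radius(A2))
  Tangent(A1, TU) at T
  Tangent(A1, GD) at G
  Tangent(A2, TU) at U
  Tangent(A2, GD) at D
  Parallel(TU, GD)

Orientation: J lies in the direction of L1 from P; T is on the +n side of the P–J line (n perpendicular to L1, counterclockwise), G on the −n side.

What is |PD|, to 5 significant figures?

65.334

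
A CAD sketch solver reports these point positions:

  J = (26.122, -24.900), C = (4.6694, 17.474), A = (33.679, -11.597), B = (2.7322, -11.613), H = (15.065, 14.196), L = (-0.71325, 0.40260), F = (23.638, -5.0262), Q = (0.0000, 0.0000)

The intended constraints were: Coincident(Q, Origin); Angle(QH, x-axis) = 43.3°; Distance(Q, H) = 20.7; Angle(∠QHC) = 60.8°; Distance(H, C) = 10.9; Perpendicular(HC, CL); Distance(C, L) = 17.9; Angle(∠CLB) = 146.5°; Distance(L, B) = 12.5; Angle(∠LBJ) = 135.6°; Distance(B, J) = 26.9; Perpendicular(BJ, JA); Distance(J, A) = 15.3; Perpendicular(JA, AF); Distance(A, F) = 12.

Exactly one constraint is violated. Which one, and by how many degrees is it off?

Perpendicular(JA, AF) — off by 3.60°.

Q = (0.00, 0.00) ✓; QH at 43.30° ✓; |QH| = 20.70 ✓; ∠QHC = 60.80° ✓; |HC| = 10.90 ✓; ∠(HC, CL) = 90.00° ✓; |CL| = 17.90 ✓; ∠CLB = 146.5° ✓; |LB| = 12.50 ✓; ∠LBJ = 135.6° ✓; |BJ| = 26.90 ✓; ∠(BJ, JA) = 90.00° ✓; |JA| = 15.30 ✓; ∠(JA, AF) = 86.40° ✗; |AF| = 12.00 ✓.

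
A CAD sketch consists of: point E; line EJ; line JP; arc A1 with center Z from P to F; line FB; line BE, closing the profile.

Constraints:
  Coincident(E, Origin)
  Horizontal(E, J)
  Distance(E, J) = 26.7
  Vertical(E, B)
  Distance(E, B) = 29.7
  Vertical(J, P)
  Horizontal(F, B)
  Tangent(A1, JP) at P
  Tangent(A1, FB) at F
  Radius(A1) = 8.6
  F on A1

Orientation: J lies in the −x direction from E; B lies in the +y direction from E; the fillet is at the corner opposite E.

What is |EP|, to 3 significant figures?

34.0

E is at the origin; EJ is horizontal with |EJ| = 26.7 and J on the −x side, so J = (-26.7, 0.00). EB is vertical with |EB| = 29.7 and B on the +y side, so B = (0.00, 29.7). The virtual corner opposite E is at (-26.7, 29.7). Tangency of A1 to JP means the radius ZP is perpendicular to JP and since A1 is tangent to FB there, ZF ⟂ FB, with radius 8.6, so the center Z sits 8.6 in from both sides at Z = (-18.1, 21.1). That places the tangent points at P = (-26.7, 21.1) on JP and F = (-18.1, 29.7) on FB. Then |EP| = |P − E| = 34.0.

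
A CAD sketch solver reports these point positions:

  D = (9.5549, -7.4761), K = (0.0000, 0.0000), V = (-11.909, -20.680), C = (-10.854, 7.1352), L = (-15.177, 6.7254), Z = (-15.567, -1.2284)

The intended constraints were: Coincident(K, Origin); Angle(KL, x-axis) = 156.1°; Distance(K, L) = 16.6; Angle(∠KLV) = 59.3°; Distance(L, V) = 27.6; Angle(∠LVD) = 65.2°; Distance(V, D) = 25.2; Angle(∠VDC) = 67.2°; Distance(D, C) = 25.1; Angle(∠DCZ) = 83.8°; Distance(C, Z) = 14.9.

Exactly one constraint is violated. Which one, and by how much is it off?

Distance(C, Z) = 14.9 — off by 5.30.

K = (0.00, 0.00) ✓; KL at 156.1° ✓; |KL| = 16.60 ✓; ∠KLV = 59.30° ✓; |LV| = 27.60 ✓; ∠LVD = 65.20° ✓; |VD| = 25.20 ✓; ∠VDC = 67.20° ✓; |DC| = 25.10 ✓; ∠DCZ = 83.80° ✓; |CZ| = 9.600 ✗.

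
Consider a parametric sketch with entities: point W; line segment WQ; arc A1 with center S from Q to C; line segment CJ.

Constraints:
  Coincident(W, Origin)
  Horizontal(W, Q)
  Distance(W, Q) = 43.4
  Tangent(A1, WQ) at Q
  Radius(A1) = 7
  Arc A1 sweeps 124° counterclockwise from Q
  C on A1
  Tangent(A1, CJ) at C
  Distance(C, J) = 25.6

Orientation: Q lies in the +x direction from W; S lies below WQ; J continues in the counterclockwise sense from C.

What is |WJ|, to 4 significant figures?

61.05

W is at the origin; W and Q share the same y with |WQ| = 43.4 and Q on the +x side, so Q = (43.40, 0.000). A1 meets WQ tangentially, so SQ is at right angles to WQ, so S = Q + (0, -7) = (43.40, -7.000). On A1, Q sits at bearing 90° from S; a 124° counterclockwise sweep puts C at bearing 214°, so C = S + 7.0·(cos 214°, sin 214°) = (37.60, -10.91). Since A1 is tangent to CJ there, SC ⟂ CJ, so CJ runs along (−sin 214°, cos 214°); with |CJ| = 25.6, J = (51.91, -32.14). Then |WJ| = |J − W| = 61.05.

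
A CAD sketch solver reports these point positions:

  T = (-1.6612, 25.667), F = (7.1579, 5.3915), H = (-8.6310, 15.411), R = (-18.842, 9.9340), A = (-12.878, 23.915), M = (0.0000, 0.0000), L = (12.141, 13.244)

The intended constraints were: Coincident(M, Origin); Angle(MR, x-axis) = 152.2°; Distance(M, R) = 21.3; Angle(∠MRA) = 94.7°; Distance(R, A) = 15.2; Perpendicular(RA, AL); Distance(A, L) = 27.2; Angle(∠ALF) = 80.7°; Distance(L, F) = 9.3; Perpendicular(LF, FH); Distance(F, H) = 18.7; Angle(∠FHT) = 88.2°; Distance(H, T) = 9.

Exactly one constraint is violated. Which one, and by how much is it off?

Distance(H, T) = 9 — off by 3.40.

M = (0.00, 0.00) ✓; MR at 152.2° ✓; |MR| = 21.30 ✓; ∠MRA = 94.70° ✓; |RA| = 15.20 ✓; ∠(RA, AL) = 90.00° ✓; |AL| = 27.20 ✓; ∠ALF = 80.70° ✓; |LF| = 9.300 ✓; ∠(LF, FH) = 90.00° ✓; |FH| = 18.70 ✓; ∠FHT = 88.20° ✓; |HT| = 12.40 ✗.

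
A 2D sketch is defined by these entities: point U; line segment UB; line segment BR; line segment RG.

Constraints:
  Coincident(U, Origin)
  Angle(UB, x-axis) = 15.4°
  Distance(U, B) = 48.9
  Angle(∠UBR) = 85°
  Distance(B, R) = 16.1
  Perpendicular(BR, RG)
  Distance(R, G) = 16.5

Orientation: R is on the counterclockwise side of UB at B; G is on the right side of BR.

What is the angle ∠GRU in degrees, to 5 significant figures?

166.34°

U is at the origin; UB runs at 15.4° with length 48.9, so B = 48.9·(cos 15.4°, sin 15.4°) = (47.144, 12.986). ∠UBR = 85.0°, so BR runs at 15.4° + (180° − 85.0°) = 110.40° from the x-axis; with |BR| = 16.1, R = B + 16.1·(cos 110.40°, sin 110.40°) = (41.532, 28.076). BR is perpendicular to RG; with |RG| = 16.5 on the right of BR, G = R + 16.5·(0.93728, 0.34857) = (56.997, 33.827). Then cos ∠GRU = RG·RU / (|RG||RU|), giving 166.34°.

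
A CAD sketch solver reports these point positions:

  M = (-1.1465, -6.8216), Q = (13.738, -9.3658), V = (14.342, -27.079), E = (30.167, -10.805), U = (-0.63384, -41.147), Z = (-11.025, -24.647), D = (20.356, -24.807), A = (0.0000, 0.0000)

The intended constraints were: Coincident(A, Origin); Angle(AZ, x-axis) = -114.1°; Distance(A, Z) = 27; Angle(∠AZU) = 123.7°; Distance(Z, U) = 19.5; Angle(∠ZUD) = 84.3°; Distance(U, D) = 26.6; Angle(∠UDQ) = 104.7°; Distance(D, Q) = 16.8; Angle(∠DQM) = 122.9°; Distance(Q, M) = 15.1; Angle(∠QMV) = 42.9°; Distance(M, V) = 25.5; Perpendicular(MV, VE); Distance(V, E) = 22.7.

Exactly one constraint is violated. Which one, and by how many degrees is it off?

Perpendicular(MV, VE) — off by 8.40°.

A = (0.00, 0.00) ✓; AZ at -114.1° ✓; |AZ| = 27.00 ✓; ∠AZU = 123.7° ✓; |ZU| = 19.50 ✓; ∠ZUD = 84.30° ✓; |UD| = 26.60 ✓; ∠UDQ = 104.7° ✓; |DQ| = 16.80 ✓; ∠DQM = 122.9° ✓; |QM| = 15.10 ✓; ∠QMV = 42.90° ✓; |MV| = 25.50 ✓; ∠(MV, VE) = 98.40° ✗; |VE| = 22.70 ✓.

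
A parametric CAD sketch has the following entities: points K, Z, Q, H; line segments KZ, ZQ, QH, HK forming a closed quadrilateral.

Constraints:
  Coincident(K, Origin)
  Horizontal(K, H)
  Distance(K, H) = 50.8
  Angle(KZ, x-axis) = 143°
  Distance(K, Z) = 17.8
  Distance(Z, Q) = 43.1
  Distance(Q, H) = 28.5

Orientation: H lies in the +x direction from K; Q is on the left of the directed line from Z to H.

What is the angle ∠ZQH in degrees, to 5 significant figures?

132.89°

Checks: |ZQ| = 43.10 ✓; |QH| = 28.50 ✓.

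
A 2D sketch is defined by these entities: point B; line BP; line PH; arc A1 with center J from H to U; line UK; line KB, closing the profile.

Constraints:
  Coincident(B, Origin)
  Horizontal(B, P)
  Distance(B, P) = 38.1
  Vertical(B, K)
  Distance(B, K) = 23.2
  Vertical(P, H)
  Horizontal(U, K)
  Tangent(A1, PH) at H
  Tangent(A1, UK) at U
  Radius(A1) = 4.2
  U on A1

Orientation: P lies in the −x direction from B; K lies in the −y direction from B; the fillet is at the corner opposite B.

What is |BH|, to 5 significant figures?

42.575

B is at the origin; BP is horizontal with |BP| = 38.1 and P on the −x side, so P = (-38.100, 0.0000). BK is vertical with |BK| = 23.2 and K on the −y side, so K = (0.0000, -23.200). The virtual corner opposite B is at (-38.100, -23.200). The tangent condition forces JH to be normal to PH and A1 meets UK tangentially, so JU is at right angles to UK, with radius 4.2, so the center J sits 4.2 in from both sides at J = (-33.900, -19.000). That places the tangent points at H = (-38.100, -19.000) on PH and U = (-33.900, -23.200) on UK. Then |BH| = |H − B| = 42.575.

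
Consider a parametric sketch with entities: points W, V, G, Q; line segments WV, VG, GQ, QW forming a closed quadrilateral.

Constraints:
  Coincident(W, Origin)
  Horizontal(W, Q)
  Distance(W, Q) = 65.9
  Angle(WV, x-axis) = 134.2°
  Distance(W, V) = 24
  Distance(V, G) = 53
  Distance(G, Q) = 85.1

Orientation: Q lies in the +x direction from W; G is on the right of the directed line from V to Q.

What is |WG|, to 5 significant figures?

37.321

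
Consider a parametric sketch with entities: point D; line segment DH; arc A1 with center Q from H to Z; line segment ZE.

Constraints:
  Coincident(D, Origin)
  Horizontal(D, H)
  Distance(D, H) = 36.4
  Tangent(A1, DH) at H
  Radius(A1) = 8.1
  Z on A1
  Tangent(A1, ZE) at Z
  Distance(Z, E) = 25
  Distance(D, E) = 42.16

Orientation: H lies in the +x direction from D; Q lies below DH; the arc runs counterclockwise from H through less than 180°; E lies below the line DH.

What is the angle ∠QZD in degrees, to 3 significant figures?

168°

D is at the origin; D and H share the same y with |DH| = 36.4 and H on the +x side, so H = (36.4, 0.00). The tangent condition forces QH to be normal to DH, so Q = H + (0, -8.1) = (36.4, -8.10). Since QZ ⟂ ZE (tangency), |QE| = √(8.1² + 25.0²) = 26.3 regardless of where Z sits on A1. So E lies on both circle(D, 42.16) and circle(Q, 26.3); the below-DH intersection is E = (26.8, -32.6). Z is the foot of the tangent from E: Z = (28.3, -7.60).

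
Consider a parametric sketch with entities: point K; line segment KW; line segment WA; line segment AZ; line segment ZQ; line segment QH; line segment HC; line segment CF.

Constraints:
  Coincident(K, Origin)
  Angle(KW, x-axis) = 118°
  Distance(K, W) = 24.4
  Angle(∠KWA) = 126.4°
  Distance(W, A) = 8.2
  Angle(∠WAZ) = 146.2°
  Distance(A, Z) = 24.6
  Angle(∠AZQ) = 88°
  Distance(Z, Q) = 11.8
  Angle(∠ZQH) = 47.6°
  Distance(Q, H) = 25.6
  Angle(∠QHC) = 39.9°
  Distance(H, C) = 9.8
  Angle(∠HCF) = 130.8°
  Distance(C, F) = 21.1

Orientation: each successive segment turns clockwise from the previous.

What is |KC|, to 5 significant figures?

41.617

K is at the origin; KW runs at 118.0° with length 24.4, so W = (-11.455, 21.544). ∠KWA = 126.4° gives WA at 64.400° from the x-axis; with |WA| = 8.2, A = (-7.9120, 28.939). ∠WAZ = 146.2° gives AZ at 30.600° from the x-axis; with |AZ| = 24.6, Z = (13.262, 41.461). ∠AZQ = 88.0° gives ZQ at -61.400° from the x-axis; with |ZQ| = 11.8, Q = (18.911, 31.101). ∠ZQH = 47.6° gives QH at 166.20° from the x-axis; with |QH| = 25.6, H = (-5.9502, 37.208). ∠QHC = 39.9° gives HC at 26.100° from the x-axis; with |HC| = 9.8, C = (2.8504, 41.519). Then |KC| = |C − K| = 41.617.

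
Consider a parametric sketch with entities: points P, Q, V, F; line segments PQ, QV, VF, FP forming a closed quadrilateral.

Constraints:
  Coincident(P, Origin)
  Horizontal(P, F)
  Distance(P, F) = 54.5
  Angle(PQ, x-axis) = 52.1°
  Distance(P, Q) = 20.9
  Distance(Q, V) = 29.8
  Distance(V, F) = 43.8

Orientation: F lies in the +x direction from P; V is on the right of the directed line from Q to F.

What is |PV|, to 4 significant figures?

18.44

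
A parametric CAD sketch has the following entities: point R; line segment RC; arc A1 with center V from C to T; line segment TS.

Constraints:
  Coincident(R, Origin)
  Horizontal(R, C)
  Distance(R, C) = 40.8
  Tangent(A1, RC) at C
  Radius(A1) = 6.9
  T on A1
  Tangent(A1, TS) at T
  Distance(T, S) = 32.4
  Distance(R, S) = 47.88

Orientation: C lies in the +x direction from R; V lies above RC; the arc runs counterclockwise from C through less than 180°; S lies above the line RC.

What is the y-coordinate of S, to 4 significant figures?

37.93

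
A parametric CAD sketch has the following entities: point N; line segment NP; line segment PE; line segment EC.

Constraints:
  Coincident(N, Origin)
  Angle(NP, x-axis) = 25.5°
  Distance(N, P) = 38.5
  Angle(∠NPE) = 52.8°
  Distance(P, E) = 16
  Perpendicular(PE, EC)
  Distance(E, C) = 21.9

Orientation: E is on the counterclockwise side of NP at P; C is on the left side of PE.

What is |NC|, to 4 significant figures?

11.39

∠NPE = 52.8°, so PE runs at 25.5° + (180° − 52.8°) = 152.7° from the x-axis; with |PE| = 16.0, E = P + 16.0·(cos 152.7°, sin 152.7°) = (20.53, 23.91). PE ⟂ EC; with |EC| = 21.9 on the left of PE, C = E + 21.9·(-0.4586, -0.8886) = (10.49, 4.452). Then |NC| = |C − N| = 11.39.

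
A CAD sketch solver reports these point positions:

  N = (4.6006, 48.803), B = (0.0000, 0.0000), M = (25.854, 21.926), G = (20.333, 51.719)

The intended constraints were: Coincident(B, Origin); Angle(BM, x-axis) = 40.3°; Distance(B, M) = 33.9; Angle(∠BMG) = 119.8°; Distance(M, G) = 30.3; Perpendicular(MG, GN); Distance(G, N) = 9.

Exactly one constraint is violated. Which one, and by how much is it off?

Distance(G, N) = 9 — off by 7.00.

B = (0.00, 0.00) ✓; BM at 40.30° ✓; |BM| = 33.90 ✓; ∠BMG = 119.8° ✓; |MG| = 30.30 ✓; ∠(MG, GN) = 90.00° ✓; |GN| = 16.00 ✗.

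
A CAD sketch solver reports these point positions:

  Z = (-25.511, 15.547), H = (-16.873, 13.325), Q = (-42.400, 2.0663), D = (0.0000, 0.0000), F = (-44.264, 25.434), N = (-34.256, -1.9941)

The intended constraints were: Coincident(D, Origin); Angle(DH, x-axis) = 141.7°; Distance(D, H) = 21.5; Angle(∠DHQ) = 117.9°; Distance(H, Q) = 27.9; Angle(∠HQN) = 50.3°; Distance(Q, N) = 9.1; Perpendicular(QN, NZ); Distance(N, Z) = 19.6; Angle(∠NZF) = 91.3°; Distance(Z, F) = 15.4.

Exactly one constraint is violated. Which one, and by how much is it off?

Distance(Z, F) = 15.4 — off by 5.80.

D = (0.00, 0.00) ✓; DH at 141.7° ✓; |DH| = 21.50 ✓; ∠DHQ = 117.9° ✓; |HQ| = 27.90 ✓; ∠HQN = 50.30° ✓; |QN| = 9.100 ✓; ∠(QN, NZ) = 90.00° ✓; |NZ| = 19.60 ✓; ∠NZF = 91.30° ✓; |ZF| = 21.20 ✗.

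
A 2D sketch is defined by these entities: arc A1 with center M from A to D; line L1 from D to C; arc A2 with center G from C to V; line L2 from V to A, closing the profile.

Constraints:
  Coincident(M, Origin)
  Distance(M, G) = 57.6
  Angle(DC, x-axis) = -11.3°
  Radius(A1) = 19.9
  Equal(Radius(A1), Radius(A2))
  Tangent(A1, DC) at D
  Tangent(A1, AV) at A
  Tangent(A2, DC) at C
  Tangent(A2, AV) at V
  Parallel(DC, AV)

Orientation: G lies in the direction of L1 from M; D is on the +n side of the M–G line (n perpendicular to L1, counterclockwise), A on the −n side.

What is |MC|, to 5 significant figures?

60.941

The slot axis is L1's direction at -11.3°, so u = (cos -11.3°, sin -11.3°) = (0.98061, -0.19595) and n = (−sin -11.3°, cos -11.3°) = (0.19595, 0.98061). M is at the origin and G lies 57.6 along u from M, so G = 57.6·u = (56.483, -11.286). Tangency of A1 to both parallel lines with radius 19.9 puts D and A at M ± 19.9·n: D = (3.8993, 19.514), A = (-3.8993, -19.514). Equal radii place C and V the same way about G: C = G + 19.9·n = (60.383, 8.2277), V = G − 19.9·n = (52.584, -30.801). Then |MC| = |C − M| = 60.941.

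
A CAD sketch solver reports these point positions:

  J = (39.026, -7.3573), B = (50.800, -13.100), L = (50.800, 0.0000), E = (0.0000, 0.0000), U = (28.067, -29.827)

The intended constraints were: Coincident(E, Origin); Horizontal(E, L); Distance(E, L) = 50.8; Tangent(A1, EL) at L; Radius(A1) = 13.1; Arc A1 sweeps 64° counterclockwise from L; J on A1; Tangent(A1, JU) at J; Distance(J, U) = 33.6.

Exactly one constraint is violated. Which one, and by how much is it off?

Distance(J, U) = 33.6 — off by 8.60.

E = (0.00, 0.00) ✓; E.y = 0.00, L.y = 0.00 ✓; |EL| = 50.80 ✓; ∠(BL, LE) = 90.00° ✓; |BL| = 13.10 ✓; bearing(B→J) − bearing(B→L) = 64.00° ✓; |BJ| = 13.10 ✓; ∠(BJ, JU) = 90.00° ✓; |JU| = 25.00 ✗.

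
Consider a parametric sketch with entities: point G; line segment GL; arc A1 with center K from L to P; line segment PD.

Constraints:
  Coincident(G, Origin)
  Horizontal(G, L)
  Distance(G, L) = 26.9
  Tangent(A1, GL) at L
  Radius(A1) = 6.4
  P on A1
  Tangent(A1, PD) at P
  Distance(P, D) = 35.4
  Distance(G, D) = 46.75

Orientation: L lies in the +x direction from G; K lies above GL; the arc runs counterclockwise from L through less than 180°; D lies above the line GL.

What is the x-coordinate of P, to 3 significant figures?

32.9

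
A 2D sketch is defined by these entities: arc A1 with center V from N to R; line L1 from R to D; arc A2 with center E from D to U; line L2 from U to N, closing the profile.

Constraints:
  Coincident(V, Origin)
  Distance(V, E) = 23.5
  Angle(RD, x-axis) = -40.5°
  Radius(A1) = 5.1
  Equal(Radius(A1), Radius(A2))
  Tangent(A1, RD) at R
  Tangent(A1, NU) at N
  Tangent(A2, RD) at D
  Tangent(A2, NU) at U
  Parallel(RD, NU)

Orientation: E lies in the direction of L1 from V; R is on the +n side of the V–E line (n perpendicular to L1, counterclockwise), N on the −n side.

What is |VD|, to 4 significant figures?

24.05

Tangency of A1 to both parallel lines with radius 5.1 puts R and N at V ± 5.1·n: R = (3.312, 3.878), N = (-3.312, -3.878). Equal radii place D and U the same way about E: D = E + 5.1·n = (21.18, -11.38), U = E − 5.1·n = (14.56, -19.14). Then |VD| = |D − V| = 24.05.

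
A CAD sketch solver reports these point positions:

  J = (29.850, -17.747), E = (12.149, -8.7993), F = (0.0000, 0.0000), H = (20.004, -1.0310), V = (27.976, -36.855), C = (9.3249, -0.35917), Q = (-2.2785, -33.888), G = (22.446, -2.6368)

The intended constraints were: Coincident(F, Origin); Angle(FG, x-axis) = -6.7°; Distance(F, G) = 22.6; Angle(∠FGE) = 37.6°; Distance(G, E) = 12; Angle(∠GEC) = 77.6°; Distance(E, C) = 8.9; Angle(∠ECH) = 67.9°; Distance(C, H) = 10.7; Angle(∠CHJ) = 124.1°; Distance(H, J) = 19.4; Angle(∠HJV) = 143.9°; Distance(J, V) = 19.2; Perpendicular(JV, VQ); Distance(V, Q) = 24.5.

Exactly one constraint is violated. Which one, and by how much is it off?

Distance(V, Q) = 24.5 — off by 5.90.

F = (0.00, 0.00) ✓; FG at -6.700° ✓; |FG| = 22.60 ✓; ∠FGE = 37.60° ✓; |GE| = 12.00 ✓; ∠GEC = 77.60° ✓; |EC| = 8.900 ✓; ∠ECH = 67.90° ✓; |CH| = 10.70 ✓; ∠CHJ = 124.1° ✓; |HJ| = 19.40 ✓; ∠HJV = 143.9° ✓; |JV| = 19.20 ✓; ∠(JV, VQ) = 90.00° ✓; |VQ| = 30.40 ✗.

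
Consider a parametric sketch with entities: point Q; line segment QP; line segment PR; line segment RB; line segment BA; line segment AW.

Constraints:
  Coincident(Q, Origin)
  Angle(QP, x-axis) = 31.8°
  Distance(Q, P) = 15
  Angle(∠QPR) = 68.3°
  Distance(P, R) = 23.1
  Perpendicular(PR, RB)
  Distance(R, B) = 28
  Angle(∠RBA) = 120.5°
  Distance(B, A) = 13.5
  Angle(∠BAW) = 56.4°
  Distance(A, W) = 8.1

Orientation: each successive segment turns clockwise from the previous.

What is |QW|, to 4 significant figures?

14.32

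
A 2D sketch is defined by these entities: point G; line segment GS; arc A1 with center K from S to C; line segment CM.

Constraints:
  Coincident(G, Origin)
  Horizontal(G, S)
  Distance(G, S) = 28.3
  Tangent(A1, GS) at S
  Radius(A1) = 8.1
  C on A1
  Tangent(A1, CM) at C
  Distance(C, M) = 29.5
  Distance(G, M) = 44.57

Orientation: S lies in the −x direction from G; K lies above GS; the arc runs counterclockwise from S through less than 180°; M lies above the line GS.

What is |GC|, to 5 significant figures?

22.081

G is at the origin; G and S share the same y with |GS| = 28.3 and S on the −x side, so S = (-28.300, 0.0000). Tangency of A1 to GS means the radius KS is perpendicular to GS, so K = S + (0, 8.1) = (-28.300, 8.1000). Since KC ⟂ CM (tangency), |KM| = √(8.1² + 29.5²) = 30.592 regardless of where C sits on A1. So M lies on both circle(G, 44.57) and circle(K, 30.592); the above-GS intersection is M = (-22.933, 38.217). C is the foot of the tangent from M: C = (-20.234, 8.8411).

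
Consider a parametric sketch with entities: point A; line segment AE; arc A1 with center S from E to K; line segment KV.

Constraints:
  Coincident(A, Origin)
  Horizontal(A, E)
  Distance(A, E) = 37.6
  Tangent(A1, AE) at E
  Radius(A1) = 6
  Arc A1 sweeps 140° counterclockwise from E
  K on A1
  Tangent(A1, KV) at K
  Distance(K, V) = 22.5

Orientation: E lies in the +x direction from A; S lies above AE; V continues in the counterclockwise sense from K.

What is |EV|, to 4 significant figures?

28.41

A is at the origin; A and E share the same y with |AE| = 37.6 and E on the +x side, so E = (37.60, 0.000). Tangency of A1 to AE means the radius SE is perpendicular to AE, so S = E + (0, 6) = (37.60, 6.000). On A1, E sits at bearing -90° from S; a 140° counterclockwise sweep puts K at bearing 50°, so K = S + 6.0·(cos 50°, sin 50°) = (41.46, 10.60). A1 meets KV tangentially, so SK is at right angles to KV, so KV runs along (−sin 50°, cos 50°); with |KV| = 22.5, V = (24.22, 25.06). Then |EV| = |V − E| = 28.41.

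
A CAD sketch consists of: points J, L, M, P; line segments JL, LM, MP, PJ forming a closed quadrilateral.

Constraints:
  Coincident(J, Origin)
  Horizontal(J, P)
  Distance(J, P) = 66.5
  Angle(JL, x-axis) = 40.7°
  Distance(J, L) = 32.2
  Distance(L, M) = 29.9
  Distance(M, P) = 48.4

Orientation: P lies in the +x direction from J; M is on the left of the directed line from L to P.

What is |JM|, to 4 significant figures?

61.98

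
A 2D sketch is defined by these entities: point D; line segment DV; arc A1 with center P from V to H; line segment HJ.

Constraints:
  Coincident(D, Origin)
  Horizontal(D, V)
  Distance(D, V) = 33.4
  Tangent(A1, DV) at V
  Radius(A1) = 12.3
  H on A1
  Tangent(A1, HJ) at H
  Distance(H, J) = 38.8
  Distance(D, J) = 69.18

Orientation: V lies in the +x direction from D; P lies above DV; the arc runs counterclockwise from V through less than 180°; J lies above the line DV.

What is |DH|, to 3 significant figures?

47.2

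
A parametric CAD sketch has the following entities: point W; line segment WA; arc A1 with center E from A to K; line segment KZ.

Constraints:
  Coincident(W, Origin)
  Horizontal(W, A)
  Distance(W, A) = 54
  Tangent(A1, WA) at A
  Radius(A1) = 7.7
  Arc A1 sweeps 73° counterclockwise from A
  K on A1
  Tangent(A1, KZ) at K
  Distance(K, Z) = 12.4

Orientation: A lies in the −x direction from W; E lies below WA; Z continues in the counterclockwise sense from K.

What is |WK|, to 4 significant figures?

61.60

The tangent condition forces EA to be normal to WA, so E = A + (0, -7.7) = (-54.00, -7.700). On A1, A sits at bearing 90° from E; a 73° counterclockwise sweep puts K at bearing 163°, so K = E + 7.7·(cos 163°, sin 163°) = (-61.36, -5.449). Then |WK| = |K − W| = 61.60.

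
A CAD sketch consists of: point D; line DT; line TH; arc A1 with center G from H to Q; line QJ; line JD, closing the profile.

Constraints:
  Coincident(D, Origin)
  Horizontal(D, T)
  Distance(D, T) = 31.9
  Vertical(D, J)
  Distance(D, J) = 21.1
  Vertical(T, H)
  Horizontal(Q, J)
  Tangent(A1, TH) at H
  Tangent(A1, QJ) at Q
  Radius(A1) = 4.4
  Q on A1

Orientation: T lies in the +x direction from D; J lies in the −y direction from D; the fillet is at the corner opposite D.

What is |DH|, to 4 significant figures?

36.01

D is at the origin; D and T share the same y with |DT| = 31.9 and T on the +x side, so T = (31.90, 0.000). D and J share the same x with |DJ| = 21.1 and J on the −y side, so J = (0.000, -21.10). The virtual corner opposite D is at (31.90, -21.10). Since A1 is tangent to TH there, GH ⟂ TH and tangency of A1 to QJ means the radius GQ is perpendicular to QJ, with radius 4.4, so the center G sits 4.4 in from both sides at G = (27.50, -16.70). That places the tangent points at H = (31.90, -16.70) on TH and Q = (27.50, -21.10) on QJ. Then |DH| = |H − D| = 36.01.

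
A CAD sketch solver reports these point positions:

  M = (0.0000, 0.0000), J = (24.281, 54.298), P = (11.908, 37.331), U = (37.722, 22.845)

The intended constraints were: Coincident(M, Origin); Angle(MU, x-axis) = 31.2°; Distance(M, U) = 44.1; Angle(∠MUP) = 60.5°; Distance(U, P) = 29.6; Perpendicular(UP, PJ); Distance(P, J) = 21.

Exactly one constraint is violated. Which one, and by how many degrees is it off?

Perpendicular(UP, PJ) — off by 6.80°.

M = (0.00, 0.00) ✓; MU at 31.20° ✓; |MU| = 44.10 ✓; ∠MUP = 60.50° ✓; |UP| = 29.60 ✓; ∠(UP, PJ) = 96.80° ✗; |PJ| = 21.00 ✓.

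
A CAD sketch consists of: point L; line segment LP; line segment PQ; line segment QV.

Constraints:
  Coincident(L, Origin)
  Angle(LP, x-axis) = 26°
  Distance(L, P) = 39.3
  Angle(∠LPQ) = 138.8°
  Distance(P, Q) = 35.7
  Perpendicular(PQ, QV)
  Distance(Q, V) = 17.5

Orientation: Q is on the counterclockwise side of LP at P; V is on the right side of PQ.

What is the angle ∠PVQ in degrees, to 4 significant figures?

63.89°

∠LPQ = 138.8°, so PQ runs at 26.0° + (180° − 138.8°) = 67.20° from the x-axis; with |PQ| = 35.7, Q = P + 35.7·(cos 67.20°, sin 67.20°) = (49.16, 50.14). The perpendicularity gives QV at right angles to PQ; with |QV| = 17.5 on the right of PQ, V = Q + 17.5·(0.9219, -0.3875) = (65.29, 43.36). Then cos ∠PVQ = VP·VQ / (|VP||VQ|), giving 63.89°.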